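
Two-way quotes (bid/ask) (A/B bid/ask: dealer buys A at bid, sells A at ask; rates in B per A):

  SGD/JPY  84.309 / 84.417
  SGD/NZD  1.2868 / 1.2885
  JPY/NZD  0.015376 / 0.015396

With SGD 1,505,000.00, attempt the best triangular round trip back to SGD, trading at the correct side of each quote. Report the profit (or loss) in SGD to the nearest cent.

Net profit: SGD 9,151.69

Best loop SGD → JPY → NZD → SGD:
SGD 1,505,000.00 × 84.309 (sell SGD at bid) = JPY 126,885,045
JPY 126,885,045 × 0.015376 (sell JPY at bid) = NZD 1,950,984.45
NZD 1,950,984.45 ÷ 1.2885 (buy SGD at ask) = SGD 1,514,151.69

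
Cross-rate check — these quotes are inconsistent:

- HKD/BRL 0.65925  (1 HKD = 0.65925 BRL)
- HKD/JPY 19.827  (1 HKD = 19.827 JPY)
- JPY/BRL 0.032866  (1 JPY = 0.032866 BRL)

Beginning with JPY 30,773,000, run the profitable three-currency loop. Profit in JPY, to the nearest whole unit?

Profit: JPY 359,652

Profitable loop is JPY → HKD → BRL → JPY:
JPY 30,773,000 ÷ 19.827 = HKD 1,552,075.45
HKD 1,552,075.45 × 0.65925 = BRL 1,023,205.74
BRL 1,023,205.74 ÷ 0.032866 = JPY 31,132,652
Profit = JPY 31,132,652 − JPY 30,773,000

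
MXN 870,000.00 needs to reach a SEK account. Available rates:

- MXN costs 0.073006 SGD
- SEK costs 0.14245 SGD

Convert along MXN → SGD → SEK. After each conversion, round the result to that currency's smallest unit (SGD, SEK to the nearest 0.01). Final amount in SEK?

MXN 870,000.00 × 0.073006 = SGD 63,515.22
SGD 63,515.22 ÷ 0.14245 = SEK 445,877.29

SEK 445,877.29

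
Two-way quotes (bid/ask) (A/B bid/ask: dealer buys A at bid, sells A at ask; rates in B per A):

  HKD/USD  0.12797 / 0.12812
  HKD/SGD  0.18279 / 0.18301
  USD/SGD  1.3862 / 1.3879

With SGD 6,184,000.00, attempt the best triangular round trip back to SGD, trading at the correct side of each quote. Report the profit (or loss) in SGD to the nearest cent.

Net profit: SGD 172,920.91

Best loop SGD → USD → HKD → SGD:
SGD 6,184,000.00 ÷ 1.3879 (buy USD at ask) = USD 4,455,652.42
USD 4,455,652.42 ÷ 0.12812 (buy HKD at ask) = HKD 34,777,180.96
HKD 34,777,180.96 × 0.18279 (sell HKD at bid) = SGD 6,356,920.91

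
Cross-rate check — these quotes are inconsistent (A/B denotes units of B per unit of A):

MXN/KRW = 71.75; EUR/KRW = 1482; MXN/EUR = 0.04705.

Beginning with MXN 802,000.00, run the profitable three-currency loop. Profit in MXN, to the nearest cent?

Profitable loop is MXN → KRW → EUR → MXN:
MXN 802,000.00 × 71.75 = KRW 57,543,500
KRW 57,543,500 ÷ 1482 = EUR 38,828.27
EUR 38,828.27 ÷ 0.04705 = MXN 825,255.53
Profit = MXN 825,255.53 − MXN 802,000.00

Profit: MXN 23,255.53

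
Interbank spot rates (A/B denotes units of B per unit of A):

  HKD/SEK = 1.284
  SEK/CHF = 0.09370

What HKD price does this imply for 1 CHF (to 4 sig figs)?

CHF/HKD = 8.312

1 CHF ÷ 0.09370 = 10.6724 SEK
10.6724 SEK ÷ 1.284 = 8.31181 HKD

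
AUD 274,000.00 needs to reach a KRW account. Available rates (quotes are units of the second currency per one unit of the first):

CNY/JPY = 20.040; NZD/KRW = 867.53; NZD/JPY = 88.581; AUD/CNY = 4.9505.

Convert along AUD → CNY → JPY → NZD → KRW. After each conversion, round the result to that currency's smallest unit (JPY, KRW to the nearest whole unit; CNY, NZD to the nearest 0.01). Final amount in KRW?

AUD 274,000.00 × 4.9505 = CNY 1,356,437.00
CNY 1,356,437.00 × 20.040 = JPY 27,182,997
JPY 27,182,997 ÷ 88.581 = NZD 306,871.64
NZD 306,871.64 × 867.53 = KRW 266,220,354

KRW 266,220,354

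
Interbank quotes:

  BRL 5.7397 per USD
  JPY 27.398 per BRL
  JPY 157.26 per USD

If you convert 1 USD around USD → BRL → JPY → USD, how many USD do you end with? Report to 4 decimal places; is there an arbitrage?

Around USD → BRL → JPY → USD: 1 × 5.7397 × 27.398 ÷ 157.26 = 0.999976
Product ≈ 1 (deviation 0.002%, within rounding noise).

1.0000 (no arbitrage)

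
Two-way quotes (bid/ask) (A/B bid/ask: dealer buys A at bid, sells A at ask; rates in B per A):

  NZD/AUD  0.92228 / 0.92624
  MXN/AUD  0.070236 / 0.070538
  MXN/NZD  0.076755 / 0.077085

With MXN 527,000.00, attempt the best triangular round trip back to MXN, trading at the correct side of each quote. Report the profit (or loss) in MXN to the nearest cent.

Net profit: MXN 1,879.75

Best loop MXN → NZD → AUD → MXN:
MXN 527,000.00 × 0.076755 (sell MXN at bid) = NZD 40,449.89
NZD 40,449.89 × 0.92228 (sell NZD at bid) = AUD 37,306.12
AUD 37,306.12 ÷ 0.070538 (buy MXN at ask) = MXN 528,879.75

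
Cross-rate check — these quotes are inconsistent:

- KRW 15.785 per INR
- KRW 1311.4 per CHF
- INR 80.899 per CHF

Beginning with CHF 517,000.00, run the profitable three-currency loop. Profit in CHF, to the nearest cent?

Profitable loop is CHF → KRW → INR → CHF:
CHF 517,000.00 × 1311.4 = KRW 677,993,800
KRW 677,993,800 ÷ 15.785 = INR 42,951,777.00
INR 42,951,777.00 ÷ 80.899 = CHF 530,930.88
Profit = CHF 530,930.88 − CHF 517,000.00

Profit: CHF 13,930.88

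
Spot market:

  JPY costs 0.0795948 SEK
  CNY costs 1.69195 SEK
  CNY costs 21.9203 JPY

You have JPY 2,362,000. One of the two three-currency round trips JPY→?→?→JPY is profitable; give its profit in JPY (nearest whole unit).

Profitable loop is JPY → SEK → CNY → JPY:
JPY 2,362,000 × 0.0795948 = SEK 188,002.92
SEK 188,002.92 ÷ 1.69195 = CNY 111,116.12
CNY 111,116.12 × 21.9203 = JPY 2,435,699
Profit = JPY 2,435,699 − JPY 2,362,000

Profit: JPY 73,699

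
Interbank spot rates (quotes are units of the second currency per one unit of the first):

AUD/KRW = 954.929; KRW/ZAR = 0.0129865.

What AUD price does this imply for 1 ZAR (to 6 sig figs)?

1 ZAR ÷ 0.0129865 = 77.003 KRW
77.003 KRW ÷ 954.929 = 0.0806375 AUD

ZAR/AUD = 0.0806375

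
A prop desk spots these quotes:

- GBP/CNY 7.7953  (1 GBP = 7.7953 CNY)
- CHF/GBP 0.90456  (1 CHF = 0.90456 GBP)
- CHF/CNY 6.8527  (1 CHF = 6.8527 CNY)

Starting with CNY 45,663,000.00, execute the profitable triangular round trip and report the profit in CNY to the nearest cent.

Profit: CNY 1,323,482.47

Profitable loop is CNY → CHF → GBP → CNY:
CNY 45,663,000.00 ÷ 6.8527 = CHF 6,663,504.90
CHF 6,663,504.90 × 0.90456 = GBP 6,027,539.99
GBP 6,027,539.99 × 7.7953 = CNY 46,986,482.47
Profit = CNY 46,986,482.47 − CNY 45,663,000.00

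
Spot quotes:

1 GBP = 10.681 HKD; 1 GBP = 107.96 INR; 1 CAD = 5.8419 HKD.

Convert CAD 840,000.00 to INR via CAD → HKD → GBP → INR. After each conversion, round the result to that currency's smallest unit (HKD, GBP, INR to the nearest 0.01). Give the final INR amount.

CAD 840,000.00 × 5.8419 = HKD 4,907,196.00
HKD 4,907,196.00 ÷ 10.681 = GBP 459,432.26
GBP 459,432.26 × 107.96 = INR 49,600,306.79

INR 49,600,306.79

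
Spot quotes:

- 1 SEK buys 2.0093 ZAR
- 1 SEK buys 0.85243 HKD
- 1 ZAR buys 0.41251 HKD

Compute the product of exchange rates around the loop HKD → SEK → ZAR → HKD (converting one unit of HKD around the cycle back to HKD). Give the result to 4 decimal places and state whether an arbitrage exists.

0.9723 (arbitrage exists)

Around HKD → SEK → ZAR → HKD: 1 ÷ 0.85243 × 2.0093 × 0.41251 = 0.972345
Product < 1; profitable direction is HKD → ZAR → SEK → HKD.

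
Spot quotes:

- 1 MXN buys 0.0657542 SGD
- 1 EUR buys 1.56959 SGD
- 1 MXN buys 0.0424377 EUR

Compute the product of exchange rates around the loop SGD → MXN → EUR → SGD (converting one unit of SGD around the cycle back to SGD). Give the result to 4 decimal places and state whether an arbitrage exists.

1.0130 (arbitrage exists)

Around SGD → MXN → EUR → SGD: 1 ÷ 0.0657542 × 0.0424377 × 1.56959 = 1.013012
Product > 1; profitable direction is SGD → MXN → EUR → SGD.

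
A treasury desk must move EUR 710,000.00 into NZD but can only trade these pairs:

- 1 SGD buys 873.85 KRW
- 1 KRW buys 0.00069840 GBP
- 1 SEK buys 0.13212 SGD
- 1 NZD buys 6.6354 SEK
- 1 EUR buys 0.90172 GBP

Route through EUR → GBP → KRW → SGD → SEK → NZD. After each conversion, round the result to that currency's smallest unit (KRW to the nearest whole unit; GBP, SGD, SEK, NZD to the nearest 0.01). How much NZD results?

NZD 1,196,611.73

EUR 710,000.00 × 0.90172 = GBP 640,221.20
GBP 640,221.20 ÷ 0.00069840 = KRW 916,697,022
KRW 916,697,022 ÷ 873.85 = SGD 1,049,032.47
SGD 1,049,032.47 ÷ 0.13212 = SEK 7,939,997.50
SEK 7,939,997.50 ÷ 6.6354 = NZD 1,196,611.73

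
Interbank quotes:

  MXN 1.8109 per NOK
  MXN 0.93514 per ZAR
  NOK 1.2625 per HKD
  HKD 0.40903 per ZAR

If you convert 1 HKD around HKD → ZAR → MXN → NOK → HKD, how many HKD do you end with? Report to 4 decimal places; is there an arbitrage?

1.0000 (no arbitrage)

Around HKD → ZAR → MXN → NOK → HKD: 1 ÷ 0.40903 × 0.93514 ÷ 1.8109 ÷ 1.2625 = 0.999990
Product ≈ 1 (deviation 0.001%, within rounding noise).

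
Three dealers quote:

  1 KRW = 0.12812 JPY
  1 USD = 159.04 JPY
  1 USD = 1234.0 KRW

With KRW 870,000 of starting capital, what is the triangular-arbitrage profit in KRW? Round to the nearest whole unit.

Profitable loop is KRW → USD → JPY → KRW:
KRW 870,000 ÷ 1234.0 = USD 705.02
USD 705.02 × 159.04 = JPY 112,127
JPY 112,127 ÷ 0.12812 = KRW 875,172
Profit = KRW 875,172 − KRW 870,000

Profit: KRW 5,172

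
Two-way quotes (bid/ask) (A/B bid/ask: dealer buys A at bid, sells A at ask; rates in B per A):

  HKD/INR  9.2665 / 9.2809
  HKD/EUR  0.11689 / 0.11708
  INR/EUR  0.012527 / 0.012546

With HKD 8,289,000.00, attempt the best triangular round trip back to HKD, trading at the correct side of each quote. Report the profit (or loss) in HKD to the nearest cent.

Net profit: HKD 32,164.77

Best loop HKD → EUR → INR → HKD:
HKD 8,289,000.00 × 0.11689 (sell HKD at bid) = EUR 968,901.21
EUR 968,901.21 ÷ 0.012546 (buy INR at ask) = INR 77,227,898.13
INR 77,227,898.13 ÷ 9.2809 (buy HKD at ask) = HKD 8,321,164.77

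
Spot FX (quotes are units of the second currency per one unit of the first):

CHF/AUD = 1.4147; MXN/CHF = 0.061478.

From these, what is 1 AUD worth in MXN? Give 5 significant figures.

1 AUD ÷ 1.4147 = 0.706864 CHF
0.706864 CHF ÷ 0.061478 = 11.4978 MXN

AUD/MXN = 11.498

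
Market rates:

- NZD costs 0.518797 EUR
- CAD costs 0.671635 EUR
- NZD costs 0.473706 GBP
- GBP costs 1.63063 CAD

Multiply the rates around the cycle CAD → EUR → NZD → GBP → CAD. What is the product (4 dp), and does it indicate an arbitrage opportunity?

1.0000 (no arbitrage)

Around CAD → EUR → NZD → GBP → CAD: 1 × 0.671635 ÷ 0.518797 × 0.473706 × 1.63063 = 1.000000
Product ≈ 1 (deviation 0.000%, within rounding noise).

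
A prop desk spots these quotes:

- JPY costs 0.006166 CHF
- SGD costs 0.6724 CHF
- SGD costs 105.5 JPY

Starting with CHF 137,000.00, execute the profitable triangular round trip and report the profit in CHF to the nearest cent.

Profitable loop is CHF → JPY → SGD → CHF:
CHF 137,000.00 ÷ 0.006166 = JPY 22,218,618
JPY 22,218,618 ÷ 105.5 = SGD 210,603.02
SGD 210,603.02 × 0.6724 = CHF 141,609.47
Profit = CHF 141,609.47 − CHF 137,000.00

Profit: CHF 4,609.47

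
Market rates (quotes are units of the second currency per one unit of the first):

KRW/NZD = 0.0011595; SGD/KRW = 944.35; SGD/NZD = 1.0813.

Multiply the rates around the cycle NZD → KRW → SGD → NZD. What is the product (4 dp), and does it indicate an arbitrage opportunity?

0.9875 (arbitrage exists)

Around NZD → KRW → SGD → NZD: 1 ÷ 0.0011595 ÷ 944.35 × 1.0813 = 0.987512
Product < 1; profitable direction is NZD → SGD → KRW → NZD.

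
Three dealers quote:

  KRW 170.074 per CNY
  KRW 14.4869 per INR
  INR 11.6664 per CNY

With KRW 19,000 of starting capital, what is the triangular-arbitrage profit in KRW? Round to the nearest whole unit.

Profitable loop is KRW → INR → CNY → KRW:
KRW 19,000 ÷ 14.4869 = INR 1,311.53
INR 1,311.53 ÷ 11.6664 = CNY 112.42
CNY 112.42 × 170.074 = KRW 19,120
Profit = KRW 19,120 − KRW 19,000

Profit: KRW 120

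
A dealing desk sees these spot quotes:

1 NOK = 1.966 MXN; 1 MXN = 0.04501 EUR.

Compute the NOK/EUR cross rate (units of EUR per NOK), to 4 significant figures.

1 NOK × 1.966 = 1.966 MXN
1.966 MXN × 0.04501 = 0.0884897 EUR

NOK/EUR = 0.08849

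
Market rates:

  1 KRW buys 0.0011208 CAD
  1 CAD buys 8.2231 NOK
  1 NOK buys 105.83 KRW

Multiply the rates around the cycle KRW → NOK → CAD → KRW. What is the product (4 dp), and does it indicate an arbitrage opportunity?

Around KRW → NOK → CAD → KRW: 1 ÷ 105.83 ÷ 8.2231 ÷ 0.0011208 = 1.025245
Product > 1; profitable direction is KRW → NOK → CAD → KRW.

1.0252 (arbitrage exists)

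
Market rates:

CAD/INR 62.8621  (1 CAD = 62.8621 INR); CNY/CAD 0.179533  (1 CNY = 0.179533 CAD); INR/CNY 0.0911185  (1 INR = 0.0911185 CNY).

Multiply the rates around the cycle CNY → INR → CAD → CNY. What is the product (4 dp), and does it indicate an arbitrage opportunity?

0.9724 (arbitrage exists)

Around CNY → INR → CAD → CNY: 1 ÷ 0.0911185 ÷ 62.8621 ÷ 0.179533 = 0.972434
Product < 1; profitable direction is CNY → CAD → INR → CNY.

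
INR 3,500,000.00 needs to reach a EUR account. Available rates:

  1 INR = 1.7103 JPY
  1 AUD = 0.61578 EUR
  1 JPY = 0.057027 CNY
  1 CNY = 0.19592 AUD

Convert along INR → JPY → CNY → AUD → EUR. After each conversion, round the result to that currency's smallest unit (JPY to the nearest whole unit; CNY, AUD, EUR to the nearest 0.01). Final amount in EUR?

INR 3,500,000.00 × 1.7103 = JPY 5,986,050
JPY 5,986,050 × 0.057027 = CNY 341,366.47
CNY 341,366.47 × 0.19592 = AUD 66,880.52
AUD 66,880.52 × 0.61578 = EUR 41,183.69

EUR 41,183.69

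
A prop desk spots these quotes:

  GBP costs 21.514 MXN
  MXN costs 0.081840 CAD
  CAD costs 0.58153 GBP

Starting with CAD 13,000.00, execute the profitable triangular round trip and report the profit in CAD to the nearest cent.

Profit: CAD 310.74

Profitable loop is CAD → GBP → MXN → CAD:
CAD 13,000.00 × 0.58153 = GBP 7,559.89
GBP 7,559.89 × 21.514 = MXN 162,643.47
MXN 162,643.47 × 0.081840 = CAD 13,310.74
Profit = CAD 13,310.74 − CAD 13,000.00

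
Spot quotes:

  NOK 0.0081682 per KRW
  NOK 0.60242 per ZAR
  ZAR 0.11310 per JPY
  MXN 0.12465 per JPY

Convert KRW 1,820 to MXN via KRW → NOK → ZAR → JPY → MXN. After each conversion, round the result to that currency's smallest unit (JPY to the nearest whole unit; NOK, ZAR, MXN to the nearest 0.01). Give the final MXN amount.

MXN 27.17

KRW 1,820 × 0.0081682 = NOK 14.87
NOK 14.87 ÷ 0.60242 = ZAR 24.68
ZAR 24.68 ÷ 0.11310 = JPY 218
JPY 218 × 0.12465 = MXN 27.17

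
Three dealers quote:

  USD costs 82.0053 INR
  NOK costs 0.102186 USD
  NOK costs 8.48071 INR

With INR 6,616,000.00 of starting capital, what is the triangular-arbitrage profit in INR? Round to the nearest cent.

Profitable loop is INR → USD → NOK → INR:
INR 6,616,000.00 ÷ 82.0053 = USD 80,677.71
USD 80,677.71 ÷ 0.102186 = NOK 789,518.25
NOK 789,518.25 × 8.48071 = INR 6,695,675.35
Profit = INR 6,695,675.35 − INR 6,616,000.00

Profit: INR 79,675.35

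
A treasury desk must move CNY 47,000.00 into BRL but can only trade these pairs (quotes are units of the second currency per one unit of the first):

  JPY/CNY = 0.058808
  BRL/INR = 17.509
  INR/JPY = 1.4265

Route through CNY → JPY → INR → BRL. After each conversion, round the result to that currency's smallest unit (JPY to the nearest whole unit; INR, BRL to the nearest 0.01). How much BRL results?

BRL 31,998.41

CNY 47,000.00 ÷ 0.058808 = JPY 799,211
JPY 799,211 ÷ 1.4265 = INR 560,260.08
INR 560,260.08 ÷ 17.509 = BRL 31,998.41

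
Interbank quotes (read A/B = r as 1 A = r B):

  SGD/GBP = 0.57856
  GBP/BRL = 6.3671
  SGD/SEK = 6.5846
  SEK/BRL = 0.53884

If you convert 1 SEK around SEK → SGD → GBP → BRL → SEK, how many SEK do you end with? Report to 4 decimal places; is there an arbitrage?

1.0382 (arbitrage exists)

Around SEK → SGD → GBP → BRL → SEK: 1 ÷ 6.5846 × 0.57856 × 6.3671 ÷ 0.53884 = 1.038247
Product > 1; profitable direction is SEK → SGD → GBP → BRL → SEK.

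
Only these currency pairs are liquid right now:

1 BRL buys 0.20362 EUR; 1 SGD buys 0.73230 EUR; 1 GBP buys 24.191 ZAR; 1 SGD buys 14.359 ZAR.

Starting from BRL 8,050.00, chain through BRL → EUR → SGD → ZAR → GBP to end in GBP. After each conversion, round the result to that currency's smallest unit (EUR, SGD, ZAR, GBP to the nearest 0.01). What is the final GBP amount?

BRL 8,050.00 × 0.20362 = EUR 1,639.14
EUR 1,639.14 ÷ 0.73230 = SGD 2,238.34
SGD 2,238.34 × 14.359 = ZAR 32,140.32
ZAR 32,140.32 ÷ 24.191 = GBP 1,328.61

GBP 1,328.61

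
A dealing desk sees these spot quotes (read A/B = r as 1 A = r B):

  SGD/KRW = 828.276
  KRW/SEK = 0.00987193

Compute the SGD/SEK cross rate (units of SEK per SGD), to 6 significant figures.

1 SGD × 828.276 = 828.276 KRW
828.276 KRW × 0.00987193 = 8.17668 SEK

SGD/SEK = 8.17668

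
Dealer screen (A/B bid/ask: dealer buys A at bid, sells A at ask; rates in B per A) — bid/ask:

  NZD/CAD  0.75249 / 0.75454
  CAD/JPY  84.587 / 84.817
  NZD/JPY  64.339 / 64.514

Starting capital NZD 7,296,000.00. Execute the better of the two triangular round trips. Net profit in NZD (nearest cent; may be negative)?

Net profit: NZD 38,895.94

Best loop NZD → JPY → CAD → NZD:
NZD 7,296,000.00 × 64.339 (sell NZD at bid) = JPY 469,417,344
JPY 469,417,344 ÷ 84.817 (buy CAD at ask) = CAD 5,534,472.38
CAD 5,534,472.38 ÷ 0.75454 (buy NZD at ask) = NZD 7,334,895.94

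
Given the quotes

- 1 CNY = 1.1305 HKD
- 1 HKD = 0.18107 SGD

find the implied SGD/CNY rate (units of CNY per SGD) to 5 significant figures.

1 SGD ÷ 0.18107 = 5.52273 HKD
5.52273 HKD ÷ 1.1305 = 4.88521 CNY

SGD/CNY = 4.8852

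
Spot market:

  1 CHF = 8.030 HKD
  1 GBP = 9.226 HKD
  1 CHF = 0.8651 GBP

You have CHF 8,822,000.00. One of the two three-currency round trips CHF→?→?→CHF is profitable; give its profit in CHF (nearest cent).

Profitable loop is CHF → HKD → GBP → CHF:
CHF 8,822,000.00 × 8.030 = HKD 70,840,660.00
HKD 70,840,660.00 ÷ 9.226 = GBP 7,678,371.99
GBP 7,678,371.99 ÷ 0.8651 = CHF 8,875,704.53
Profit = CHF 8,875,704.53 − CHF 8,822,000.00

Profit: CHF 53,704.53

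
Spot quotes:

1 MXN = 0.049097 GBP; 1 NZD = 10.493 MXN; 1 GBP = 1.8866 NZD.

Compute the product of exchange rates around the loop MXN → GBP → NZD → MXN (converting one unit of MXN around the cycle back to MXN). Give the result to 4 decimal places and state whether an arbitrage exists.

0.9719 (arbitrage exists)

Around MXN → GBP → NZD → MXN: 1 × 0.049097 × 1.8866 × 10.493 = 0.971929
Product < 1; profitable direction is MXN → NZD → GBP → MXN.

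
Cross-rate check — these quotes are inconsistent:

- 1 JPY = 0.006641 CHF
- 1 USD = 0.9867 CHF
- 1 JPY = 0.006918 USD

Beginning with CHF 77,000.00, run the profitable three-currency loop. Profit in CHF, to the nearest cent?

Profitable loop is CHF → JPY → USD → CHF:
CHF 77,000.00 ÷ 0.006641 = JPY 11,594,639
JPY 11,594,639 × 0.006918 = USD 80,211.72
USD 80,211.72 × 0.9867 = CHF 79,144.90
Profit = CHF 79,144.90 − CHF 77,000.00

Profit: CHF 2,144.90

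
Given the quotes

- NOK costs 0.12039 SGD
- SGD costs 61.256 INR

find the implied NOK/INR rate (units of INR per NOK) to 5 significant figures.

1 NOK × 0.12039 = 0.12039 SGD
0.12039 SGD × 61.256 = 7.37461 INR

NOK/INR = 7.3746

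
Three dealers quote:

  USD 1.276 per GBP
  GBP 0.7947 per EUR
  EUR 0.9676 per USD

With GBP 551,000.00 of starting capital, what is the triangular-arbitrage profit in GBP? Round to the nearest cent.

Profitable loop is GBP → EUR → USD → GBP:
GBP 551,000.00 ÷ 0.7947 = EUR 693,343.40
EUR 693,343.40 ÷ 0.9676 = USD 716,559.94
USD 716,559.94 ÷ 1.276 = GBP 561,567.35
Profit = GBP 561,567.35 − GBP 551,000.00

Profit: GBP 10,567.35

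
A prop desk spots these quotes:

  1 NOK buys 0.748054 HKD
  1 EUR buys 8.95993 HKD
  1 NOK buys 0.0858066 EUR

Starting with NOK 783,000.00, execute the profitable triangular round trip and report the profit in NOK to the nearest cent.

Profitable loop is NOK → EUR → HKD → NOK:
NOK 783,000.00 × 0.0858066 = EUR 67,186.57
EUR 67,186.57 × 8.95993 = HKD 601,986.94
HKD 601,986.94 ÷ 0.748054 = NOK 804,737.28
Profit = NOK 804,737.28 − NOK 783,000.00

Profit: NOK 21,737.28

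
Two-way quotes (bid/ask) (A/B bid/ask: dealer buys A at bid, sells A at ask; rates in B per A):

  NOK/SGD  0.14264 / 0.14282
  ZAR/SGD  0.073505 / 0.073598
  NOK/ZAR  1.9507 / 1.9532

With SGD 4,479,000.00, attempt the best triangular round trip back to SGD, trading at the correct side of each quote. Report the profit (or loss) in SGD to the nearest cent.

Net profit: SGD 17,756.80

Best loop SGD → NOK → ZAR → SGD:
SGD 4,479,000.00 ÷ 0.14282 (buy NOK at ask) = NOK 31,361,153.90
NOK 31,361,153.90 × 1.9507 (sell NOK at bid) = ZAR 61,176,202.91
ZAR 61,176,202.91 × 0.073505 (sell ZAR at bid) = SGD 4,496,756.80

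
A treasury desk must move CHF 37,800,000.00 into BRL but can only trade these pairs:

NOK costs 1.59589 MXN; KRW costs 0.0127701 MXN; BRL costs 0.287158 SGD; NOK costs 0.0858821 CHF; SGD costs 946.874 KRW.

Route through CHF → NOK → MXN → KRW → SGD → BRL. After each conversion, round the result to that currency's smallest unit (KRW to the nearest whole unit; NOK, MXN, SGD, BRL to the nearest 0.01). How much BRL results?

CHF 37,800,000.00 ÷ 0.0858821 = NOK 440,138,282.60
NOK 440,138,282.60 × 1.59589 = MXN 702,412,283.82
MXN 702,412,283.82 ÷ 0.0127701 = KRW 55,004,446,623
KRW 55,004,446,623 ÷ 946.874 = SGD 58,090,566.03
SGD 58,090,566.03 ÷ 0.287158 = BRL 202,294,785.55

BRL 202,294,785.55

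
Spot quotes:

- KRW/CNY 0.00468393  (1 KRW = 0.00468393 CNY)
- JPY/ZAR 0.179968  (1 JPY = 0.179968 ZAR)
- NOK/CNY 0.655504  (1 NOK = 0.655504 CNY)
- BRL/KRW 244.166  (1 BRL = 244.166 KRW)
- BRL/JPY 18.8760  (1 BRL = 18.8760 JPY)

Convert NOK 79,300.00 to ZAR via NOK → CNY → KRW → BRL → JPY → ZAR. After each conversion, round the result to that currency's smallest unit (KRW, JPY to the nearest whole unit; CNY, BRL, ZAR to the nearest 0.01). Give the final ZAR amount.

ZAR 154,403.91

NOK 79,300.00 × 0.655504 = CNY 51,981.47
CNY 51,981.47 ÷ 0.00468393 = KRW 11,097,832
KRW 11,097,832 ÷ 244.166 = BRL 45,452.00
BRL 45,452.00 × 18.8760 = JPY 857,952
JPY 857,952 × 0.179968 = ZAR 154,403.91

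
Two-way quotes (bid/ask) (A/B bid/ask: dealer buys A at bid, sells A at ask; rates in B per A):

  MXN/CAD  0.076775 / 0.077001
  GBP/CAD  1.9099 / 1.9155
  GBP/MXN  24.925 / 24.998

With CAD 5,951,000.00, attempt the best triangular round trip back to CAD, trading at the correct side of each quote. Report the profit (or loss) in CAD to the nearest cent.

Best loop CAD → GBP → MXN → CAD:
CAD 5,951,000.00 ÷ 1.9155 (buy GBP at ask) = GBP 3,106,760.64
GBP 3,106,760.64 × 24.925 (sell GBP at bid) = MXN 77,436,008.87
MXN 77,436,008.87 × 0.076775 (sell MXN at bid) = CAD 5,945,149.58

Net result: CAD -5,850.42 (no profitable arbitrage after spreads)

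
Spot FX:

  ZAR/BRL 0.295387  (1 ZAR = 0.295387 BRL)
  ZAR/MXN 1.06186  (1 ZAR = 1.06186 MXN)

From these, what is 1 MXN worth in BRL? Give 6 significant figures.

1 MXN ÷ 1.06186 = 0.941744 ZAR
0.941744 ZAR × 0.295387 = 0.278179 BRL

MXN/BRL = 0.278179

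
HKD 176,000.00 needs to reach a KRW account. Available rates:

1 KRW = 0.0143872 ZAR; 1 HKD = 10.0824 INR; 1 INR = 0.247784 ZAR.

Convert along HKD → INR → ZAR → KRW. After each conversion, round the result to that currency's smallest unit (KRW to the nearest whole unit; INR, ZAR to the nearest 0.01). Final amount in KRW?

HKD 176,000.00 × 10.0824 = INR 1,774,502.40
INR 1,774,502.40 × 0.247784 = ZAR 439,693.30
ZAR 439,693.30 ÷ 0.0143872 = KRW 30,561,423

KRW 30,561,423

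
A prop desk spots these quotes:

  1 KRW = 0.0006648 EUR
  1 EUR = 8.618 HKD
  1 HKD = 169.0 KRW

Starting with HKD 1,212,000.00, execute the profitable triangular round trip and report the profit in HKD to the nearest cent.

Profit: HKD 39,752.35

Profitable loop is HKD → EUR → KRW → HKD:
HKD 1,212,000.00 ÷ 8.618 = EUR 140,635.88
EUR 140,635.88 ÷ 0.0006648 = KRW 211,546,147
KRW 211,546,147 ÷ 169.0 = HKD 1,251,752.35
Profit = HKD 1,251,752.35 − HKD 1,212,000.00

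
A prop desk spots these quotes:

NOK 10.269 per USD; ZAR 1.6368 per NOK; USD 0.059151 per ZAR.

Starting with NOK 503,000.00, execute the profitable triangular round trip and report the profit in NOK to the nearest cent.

Profit: NOK 2,920.32

Profitable loop is NOK → USD → ZAR → NOK:
NOK 503,000.00 ÷ 10.269 = USD 48,982.37
USD 48,982.37 ÷ 0.059151 = ZAR 828,090.38
ZAR 828,090.38 ÷ 1.6368 = NOK 505,920.32
Profit = NOK 505,920.32 − NOK 503,000.00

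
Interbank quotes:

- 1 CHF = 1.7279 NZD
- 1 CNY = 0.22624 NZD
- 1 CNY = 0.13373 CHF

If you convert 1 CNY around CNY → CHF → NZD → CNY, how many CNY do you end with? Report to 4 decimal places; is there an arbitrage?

1.0214 (arbitrage exists)

Around CNY → CHF → NZD → CNY: 1 × 0.13373 × 1.7279 ÷ 0.22624 = 1.021358
Product > 1; profitable direction is CNY → CHF → NZD → CNY.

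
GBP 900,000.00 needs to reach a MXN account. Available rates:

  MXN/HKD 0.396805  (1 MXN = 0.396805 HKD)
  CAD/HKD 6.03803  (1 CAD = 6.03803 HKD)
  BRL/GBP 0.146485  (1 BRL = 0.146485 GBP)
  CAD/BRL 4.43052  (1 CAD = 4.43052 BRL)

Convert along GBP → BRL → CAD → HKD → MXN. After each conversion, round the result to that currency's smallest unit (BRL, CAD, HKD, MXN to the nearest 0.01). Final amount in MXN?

MXN 21,101,473.62

GBP 900,000.00 ÷ 0.146485 = BRL 6,143,973.79
BRL 6,143,973.79 ÷ 4.43052 = CAD 1,386,738.76
CAD 1,386,738.76 × 6.03803 = HKD 8,373,170.24
HKD 8,373,170.24 ÷ 0.396805 = MXN 21,101,473.62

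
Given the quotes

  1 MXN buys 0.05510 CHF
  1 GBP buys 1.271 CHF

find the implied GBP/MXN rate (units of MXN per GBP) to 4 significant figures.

GBP/MXN = 23.07

1 GBP × 1.271 = 1.271 CHF
1.271 CHF ÷ 0.05510 = 23.0672 MXN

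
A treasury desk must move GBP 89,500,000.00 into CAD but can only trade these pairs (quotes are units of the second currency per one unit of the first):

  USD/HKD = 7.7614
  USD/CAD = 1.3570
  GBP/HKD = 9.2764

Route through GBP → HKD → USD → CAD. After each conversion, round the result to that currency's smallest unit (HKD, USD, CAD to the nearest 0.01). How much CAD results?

GBP 89,500,000.00 × 9.2764 = HKD 830,237,800.00
HKD 830,237,800.00 ÷ 7.7614 = USD 106,970,108.49
USD 106,970,108.49 × 1.3570 = CAD 145,158,437.22

CAD 145,158,437.22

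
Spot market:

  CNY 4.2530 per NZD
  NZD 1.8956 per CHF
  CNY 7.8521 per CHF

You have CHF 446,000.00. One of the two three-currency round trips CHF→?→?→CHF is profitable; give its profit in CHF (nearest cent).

Profitable loop is CHF → NZD → CNY → CHF:
CHF 446,000.00 × 1.8956 = NZD 845,437.60
NZD 845,437.60 × 4.2530 = CNY 3,595,646.11
CNY 3,595,646.11 ÷ 7.8521 = CHF 457,921.59
Profit = CHF 457,921.59 − CHF 446,000.00

Profit: CHF 11,921.59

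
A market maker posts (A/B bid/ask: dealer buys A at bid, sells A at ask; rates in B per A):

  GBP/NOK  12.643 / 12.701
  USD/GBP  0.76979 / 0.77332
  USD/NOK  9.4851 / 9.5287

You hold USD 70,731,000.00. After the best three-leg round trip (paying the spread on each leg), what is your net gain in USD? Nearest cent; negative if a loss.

Best loop USD → GBP → NOK → USD:
USD 70,731,000.00 × 0.76979 (sell USD at bid) = GBP 54,448,016.49
GBP 54,448,016.49 × 12.643 (sell GBP at bid) = NOK 688,386,272.48
NOK 688,386,272.48 ÷ 9.5287 (buy USD at ask) = USD 72,243,461.59

Net profit: USD 1,512,461.59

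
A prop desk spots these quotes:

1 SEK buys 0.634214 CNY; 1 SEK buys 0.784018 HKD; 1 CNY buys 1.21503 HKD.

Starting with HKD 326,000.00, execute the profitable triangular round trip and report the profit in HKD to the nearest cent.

Profit: HKD 5,681.16

Profitable loop is HKD → CNY → SEK → HKD:
HKD 326,000.00 ÷ 1.21503 = CNY 268,306.13
CNY 268,306.13 ÷ 0.634214 = SEK 423,053.00
SEK 423,053.00 × 0.784018 = HKD 331,681.16
Profit = HKD 331,681.16 − HKD 326,000.00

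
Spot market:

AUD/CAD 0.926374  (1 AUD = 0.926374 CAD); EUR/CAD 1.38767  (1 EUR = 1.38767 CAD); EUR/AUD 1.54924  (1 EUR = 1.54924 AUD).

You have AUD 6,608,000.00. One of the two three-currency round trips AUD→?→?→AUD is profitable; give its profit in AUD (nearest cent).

Profitable loop is AUD → CAD → EUR → AUD:
AUD 6,608,000.00 × 0.926374 = CAD 6,121,479.39
CAD 6,121,479.39 ÷ 1.38767 = EUR 4,411,336.55
EUR 4,411,336.55 × 1.54924 = AUD 6,834,219.04
Profit = AUD 6,834,219.04 − AUD 6,608,000.00

Profit: AUD 226,219.04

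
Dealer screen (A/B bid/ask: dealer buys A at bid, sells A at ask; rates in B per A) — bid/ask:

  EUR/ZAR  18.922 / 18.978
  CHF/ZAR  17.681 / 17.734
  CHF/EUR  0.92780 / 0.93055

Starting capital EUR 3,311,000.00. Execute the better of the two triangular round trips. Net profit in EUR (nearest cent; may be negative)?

Net profit: EUR 3,941.35

Best loop EUR → CHF → ZAR → EUR:
EUR 3,311,000.00 ÷ 0.93055 (buy CHF at ask) = CHF 3,558,110.79
CHF 3,558,110.79 × 17.681 (sell CHF at bid) = ZAR 62,910,956.96
ZAR 62,910,956.96 ÷ 18.978 (buy EUR at ask) = EUR 3,314,941.35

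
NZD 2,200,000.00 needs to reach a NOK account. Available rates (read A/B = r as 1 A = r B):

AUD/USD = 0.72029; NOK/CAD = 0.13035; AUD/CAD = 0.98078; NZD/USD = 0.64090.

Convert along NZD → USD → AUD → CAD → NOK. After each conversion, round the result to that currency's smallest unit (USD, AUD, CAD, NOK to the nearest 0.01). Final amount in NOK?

NOK 14,728,758.19

NZD 2,200,000.00 × 0.64090 = USD 1,409,980.00
USD 1,409,980.00 ÷ 0.72029 = AUD 1,957,517.11
AUD 1,957,517.11 × 0.98078 = CAD 1,919,893.63
CAD 1,919,893.63 ÷ 0.13035 = NOK 14,728,758.19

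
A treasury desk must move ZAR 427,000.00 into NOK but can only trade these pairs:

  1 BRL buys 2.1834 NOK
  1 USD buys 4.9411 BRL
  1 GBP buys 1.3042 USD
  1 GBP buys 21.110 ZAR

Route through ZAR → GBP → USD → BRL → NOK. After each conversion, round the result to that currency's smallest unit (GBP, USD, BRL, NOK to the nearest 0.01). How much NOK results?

NOK 284,603.88

ZAR 427,000.00 ÷ 21.110 = GBP 20,227.38
GBP 20,227.38 × 1.3042 = USD 26,380.55
USD 26,380.55 × 4.9411 = BRL 130,348.94
BRL 130,348.94 × 2.1834 = NOK 284,603.88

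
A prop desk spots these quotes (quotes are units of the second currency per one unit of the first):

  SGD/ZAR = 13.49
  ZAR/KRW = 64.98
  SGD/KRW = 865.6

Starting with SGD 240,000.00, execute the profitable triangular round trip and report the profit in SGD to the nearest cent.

Profit: SGD 3,044.42

Profitable loop is SGD → ZAR → KRW → SGD:
SGD 240,000.00 × 13.49 = ZAR 3,237,600.00
ZAR 3,237,600.00 × 64.98 = KRW 210,379,248
KRW 210,379,248 ÷ 865.6 = SGD 243,044.42
Profit = SGD 243,044.42 − SGD 240,000.00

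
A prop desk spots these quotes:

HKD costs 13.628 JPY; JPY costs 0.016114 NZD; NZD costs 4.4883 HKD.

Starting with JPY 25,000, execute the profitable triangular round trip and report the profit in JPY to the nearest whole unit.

Profitable loop is JPY → HKD → NZD → JPY:
JPY 25,000 ÷ 13.628 = HKD 1,834.46
HKD 1,834.46 ÷ 4.4883 = NZD 408.72
NZD 408.72 ÷ 0.016114 = JPY 25,364
Profit = JPY 25,364 − JPY 25,000

Profit: JPY 364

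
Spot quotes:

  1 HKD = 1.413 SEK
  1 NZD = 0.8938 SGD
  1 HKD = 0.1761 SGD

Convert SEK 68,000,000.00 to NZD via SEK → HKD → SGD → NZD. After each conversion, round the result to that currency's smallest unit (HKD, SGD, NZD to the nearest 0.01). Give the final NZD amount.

SEK 68,000,000.00 ÷ 1.413 = HKD 48,124,557.68
HKD 48,124,557.68 × 0.1761 = SGD 8,474,734.61
SGD 8,474,734.61 ÷ 0.8938 = NZD 9,481,690.10

NZD 9,481,690.10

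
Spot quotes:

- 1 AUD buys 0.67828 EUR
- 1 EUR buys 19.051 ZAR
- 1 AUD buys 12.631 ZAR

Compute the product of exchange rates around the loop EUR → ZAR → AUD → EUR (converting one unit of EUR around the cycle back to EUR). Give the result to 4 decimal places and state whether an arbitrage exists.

1.0230 (arbitrage exists)

Around EUR → ZAR → AUD → EUR: 1 × 19.051 ÷ 12.631 × 0.67828 = 1.023032
Product > 1; profitable direction is EUR → ZAR → AUD → EUR.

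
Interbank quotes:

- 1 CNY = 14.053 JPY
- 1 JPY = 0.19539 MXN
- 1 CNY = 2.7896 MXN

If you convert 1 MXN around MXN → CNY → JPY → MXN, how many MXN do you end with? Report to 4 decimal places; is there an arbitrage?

0.9843 (arbitrage exists)

Around MXN → CNY → JPY → MXN: 1 ÷ 2.7896 × 14.053 × 0.19539 = 0.984304
Product < 1; profitable direction is MXN → JPY → CNY → MXN.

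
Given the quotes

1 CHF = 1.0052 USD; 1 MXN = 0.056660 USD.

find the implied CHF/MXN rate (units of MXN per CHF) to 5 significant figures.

1 CHF × 1.0052 = 1.0052 USD
1.0052 USD ÷ 0.056660 = 17.7409 MXN

CHF/MXN = 17.741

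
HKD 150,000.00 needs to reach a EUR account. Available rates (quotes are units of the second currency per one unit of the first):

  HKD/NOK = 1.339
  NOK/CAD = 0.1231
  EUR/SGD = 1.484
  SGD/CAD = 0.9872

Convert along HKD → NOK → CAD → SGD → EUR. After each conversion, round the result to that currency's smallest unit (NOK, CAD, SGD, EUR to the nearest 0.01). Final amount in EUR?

EUR 16,876.83

HKD 150,000.00 × 1.339 = NOK 200,850.00
NOK 200,850.00 × 0.1231 = CAD 24,724.64
CAD 24,724.64 ÷ 0.9872 = SGD 25,045.22
SGD 25,045.22 ÷ 1.484 = EUR 16,876.83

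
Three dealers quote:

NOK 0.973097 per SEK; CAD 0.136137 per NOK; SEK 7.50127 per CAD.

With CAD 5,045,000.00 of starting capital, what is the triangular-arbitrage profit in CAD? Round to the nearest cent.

Profit: CAD 31,846.86

Profitable loop is CAD → NOK → SEK → CAD:
CAD 5,045,000.00 ÷ 0.136137 = NOK 37,058,257.49
NOK 37,058,257.49 ÷ 0.973097 = SEK 38,082,799.03
SEK 38,082,799.03 ÷ 7.50127 = CAD 5,076,846.86
Profit = CAD 5,076,846.86 − CAD 5,045,000.00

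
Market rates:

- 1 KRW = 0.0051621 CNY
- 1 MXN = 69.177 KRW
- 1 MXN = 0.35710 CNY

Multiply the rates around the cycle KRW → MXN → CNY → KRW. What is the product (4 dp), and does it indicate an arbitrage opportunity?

Around KRW → MXN → CNY → KRW: 1 ÷ 69.177 × 0.35710 ÷ 0.0051621 = 1.000004
Product ≈ 1 (deviation 0.000%, within rounding noise).

1.0000 (no arbitrage)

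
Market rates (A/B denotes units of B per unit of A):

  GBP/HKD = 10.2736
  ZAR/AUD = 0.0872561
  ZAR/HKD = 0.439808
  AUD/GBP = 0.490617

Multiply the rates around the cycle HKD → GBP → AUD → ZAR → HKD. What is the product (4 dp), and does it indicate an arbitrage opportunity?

1.0000 (no arbitrage)

Around HKD → GBP → AUD → ZAR → HKD: 1 ÷ 10.2736 ÷ 0.490617 ÷ 0.0872561 × 0.439808 = 1.000005
Product ≈ 1 (deviation 0.000%, within rounding noise).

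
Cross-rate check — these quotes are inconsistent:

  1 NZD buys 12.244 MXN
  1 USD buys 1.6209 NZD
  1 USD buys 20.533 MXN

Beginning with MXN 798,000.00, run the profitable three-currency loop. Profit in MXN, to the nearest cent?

Profitable loop is MXN → NZD → USD → MXN:
MXN 798,000.00 ÷ 12.244 = NZD 65,174.78
NZD 65,174.78 ÷ 1.6209 = USD 40,209.01
USD 40,209.01 × 20.533 = MXN 825,611.54
Profit = MXN 825,611.54 − MXN 798,000.00

Profit: MXN 27,611.54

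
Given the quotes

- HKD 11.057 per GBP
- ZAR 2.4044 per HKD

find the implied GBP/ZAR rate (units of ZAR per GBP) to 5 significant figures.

1 GBP × 11.057 = 11.057 HKD
11.057 HKD × 2.4044 = 26.5855 ZAR

GBP/ZAR = 26.585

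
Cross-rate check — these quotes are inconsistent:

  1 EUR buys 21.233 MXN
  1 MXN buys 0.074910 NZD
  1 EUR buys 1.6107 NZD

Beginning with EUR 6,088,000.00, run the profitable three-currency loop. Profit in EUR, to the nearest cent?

Profit: EUR 77,071.90

Profitable loop is EUR → NZD → MXN → EUR:
EUR 6,088,000.00 × 1.6107 = NZD 9,805,941.60
NZD 9,805,941.60 ÷ 0.074910 = MXN 130,902,971.57
MXN 130,902,971.57 ÷ 21.233 = EUR 6,165,071.90
Profit = EUR 6,165,071.90 − EUR 6,088,000.00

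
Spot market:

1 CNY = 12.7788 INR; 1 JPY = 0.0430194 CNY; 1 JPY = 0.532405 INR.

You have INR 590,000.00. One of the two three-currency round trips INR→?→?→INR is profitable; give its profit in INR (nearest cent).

Profitable loop is INR → JPY → CNY → INR:
INR 590,000.00 ÷ 0.532405 = JPY 1,108,179
JPY 1,108,179 × 0.0430194 = CNY 47,673.19
CNY 47,673.19 × 12.7788 = INR 609,206.19
Profit = INR 609,206.19 − INR 590,000.00

Profit: INR 19,206.19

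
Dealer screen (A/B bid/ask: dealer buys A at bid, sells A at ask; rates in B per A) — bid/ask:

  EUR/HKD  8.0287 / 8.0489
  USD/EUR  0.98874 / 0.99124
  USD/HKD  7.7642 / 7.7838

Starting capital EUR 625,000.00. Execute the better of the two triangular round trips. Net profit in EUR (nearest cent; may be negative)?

Net profit: EUR 12,405.32

Best loop EUR → HKD → USD → EUR:
EUR 625,000.00 × 8.0287 (sell EUR at bid) = HKD 5,017,937.50
HKD 5,017,937.50 ÷ 7.7838 (buy USD at ask) = USD 644,664.24
USD 644,664.24 × 0.98874 (sell USD at bid) = EUR 637,405.32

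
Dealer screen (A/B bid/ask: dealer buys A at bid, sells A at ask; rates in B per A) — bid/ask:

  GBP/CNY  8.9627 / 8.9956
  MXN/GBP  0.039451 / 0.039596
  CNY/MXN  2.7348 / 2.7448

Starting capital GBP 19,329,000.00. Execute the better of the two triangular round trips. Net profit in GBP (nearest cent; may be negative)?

Best loop GBP → MXN → CNY → GBP:
GBP 19,329,000.00 ÷ 0.039596 (buy MXN at ask) = MXN 488,155,369.23
MXN 488,155,369.23 ÷ 2.7448 (buy CNY at ask) = CNY 177,847,336.50
CNY 177,847,336.50 ÷ 8.9956 (buy GBP at ask) = GBP 19,770,480.74

Net profit: GBP 441,480.74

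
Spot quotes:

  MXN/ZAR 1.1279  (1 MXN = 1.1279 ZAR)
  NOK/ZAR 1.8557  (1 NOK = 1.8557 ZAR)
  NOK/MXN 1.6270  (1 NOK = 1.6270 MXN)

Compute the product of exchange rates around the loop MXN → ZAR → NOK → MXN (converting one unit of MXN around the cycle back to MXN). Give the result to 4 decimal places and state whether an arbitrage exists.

0.9889 (arbitrage exists)

Around MXN → ZAR → NOK → MXN: 1 × 1.1279 ÷ 1.8557 × 1.6270 = 0.988895
Product < 1; profitable direction is MXN → NOK → ZAR → MXN.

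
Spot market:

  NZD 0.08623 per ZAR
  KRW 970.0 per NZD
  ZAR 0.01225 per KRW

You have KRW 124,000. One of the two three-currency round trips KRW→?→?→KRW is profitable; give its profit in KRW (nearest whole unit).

Profit: KRW 3,054

Profitable loop is KRW → ZAR → NZD → KRW:
KRW 124,000 × 0.01225 = ZAR 1,519.00
ZAR 1,519.00 × 0.08623 = NZD 130.98
NZD 130.98 × 970.0 = KRW 127,054
Profit = KRW 127,054 − KRW 124,000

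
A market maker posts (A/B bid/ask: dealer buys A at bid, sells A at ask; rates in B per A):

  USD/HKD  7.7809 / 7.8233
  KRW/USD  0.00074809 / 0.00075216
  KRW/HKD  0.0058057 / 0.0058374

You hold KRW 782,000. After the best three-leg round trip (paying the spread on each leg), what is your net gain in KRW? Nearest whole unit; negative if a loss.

Net result: KRW -2,222 (no profitable arbitrage after spreads)

Best loop KRW → USD → HKD → KRW:
KRW 782,000 × 0.00074809 (sell KRW at bid) = USD 585.01
USD 585.01 × 7.7809 (sell USD at bid) = HKD 4,551.88
HKD 4,551.88 ÷ 0.0058374 (buy KRW at ask) = KRW 779,778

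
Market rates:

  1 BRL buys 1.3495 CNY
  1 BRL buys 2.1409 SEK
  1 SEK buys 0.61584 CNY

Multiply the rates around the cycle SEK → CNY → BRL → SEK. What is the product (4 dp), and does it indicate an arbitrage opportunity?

Around SEK → CNY → BRL → SEK: 1 × 0.61584 ÷ 1.3495 × 2.1409 = 0.976993
Product < 1; profitable direction is SEK → BRL → CNY → SEK.

0.9770 (arbitrage exists)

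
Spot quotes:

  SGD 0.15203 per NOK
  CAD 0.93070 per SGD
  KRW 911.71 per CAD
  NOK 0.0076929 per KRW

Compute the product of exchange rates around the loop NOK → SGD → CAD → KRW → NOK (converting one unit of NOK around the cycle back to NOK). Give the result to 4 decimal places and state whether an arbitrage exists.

Around NOK → SGD → CAD → KRW → NOK: 1 × 0.15203 × 0.93070 × 911.71 × 0.0076929 = 0.992398
Product < 1; profitable direction is NOK → KRW → CAD → SGD → NOK.

0.9924 (arbitrage exists)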